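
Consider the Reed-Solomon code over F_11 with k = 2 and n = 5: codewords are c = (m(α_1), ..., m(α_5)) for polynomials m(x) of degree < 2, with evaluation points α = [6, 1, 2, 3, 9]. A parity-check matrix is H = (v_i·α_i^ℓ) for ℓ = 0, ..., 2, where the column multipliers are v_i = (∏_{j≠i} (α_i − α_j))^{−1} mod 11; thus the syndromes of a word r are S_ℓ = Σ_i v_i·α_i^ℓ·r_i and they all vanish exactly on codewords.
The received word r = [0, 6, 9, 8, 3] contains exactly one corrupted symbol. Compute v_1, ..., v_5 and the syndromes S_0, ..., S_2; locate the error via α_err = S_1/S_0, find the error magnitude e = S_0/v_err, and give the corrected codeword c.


S = (7, 3, 6), error at position 3, error magnitude e = 2, c = [0, 6, 7, 8, 3].

Step 1: column multipliers v_i = (∏_{j≠i}(α_i − α_j))^{−1} mod 11.
  i = 1 (α = 6): (6−1)(6−2)(6−3)(6−9) = 5·4·3·(−3) = −180 ≡ 7, so v_1 = 7^{−1} = 8 (mod 11).
  i = 2 (α = 1): (1−6)(1−2)(1−3)(1−9) = (−5)·(−1)·(−2)·(−8) = 80 ≡ 3, so v_2 = 3^{−1} = 4 (mod 11).
  i = 3 (α = 2): (2−6)(2−1)(2−3)(2−9) = (−4)·1·(−1)·(−7) = −28 ≡ 5, so v_3 = 5^{−1} = 9 (mod 11).
  i = 4 (α = 3): (3−6)(3−1)(3−2)(3−9) = (−3)·2·1·(−6) = 36 ≡ 3, so v_4 = 3^{−1} = 4 (mod 11).
  i = 5 (α = 9): (9−6)(9−1)(9−2)(9−3) = 3·8·7·6 = 1008 ≡ 7, so v_5 = 7^{−1} = 8 (mod 11).
  v = [8, 4, 9, 4, 8].
Step 2: syndromes of r = [0, 6, 9, 8, 3] (all sums mod 11).
  S_0 = Σ v_i r_i = 8·0 + 4·6 + 9·9 + 4·8 + 8·3 = 161 ≡ 7.
  S_1 = Σ v_i α_i r_i = 8·6·0 + 4·1·6 + 9·2·9 + 4·3·8 + 8·9·3 = 498 ≡ 3.
  α_i^2 mod 11 = [3, 1, 4, 9, 4].
  S_2 = Σ v_i α_i^2 r_i = 8·3·0 + 4·1·6 + 9·4·9 + 4·9·8 + 8·4·3 = 732 ≡ 6.
  S = (7, 3, 6) ≠ 0, so r is not a codeword (an error is present).
Step 3: locate the error. For a single error e at position i, S_ℓ = v_i·e·α_i^ℓ, so α_err = S_1/S_0.
  S_0^{−1} = 7^{−1} = 8 (mod 11), so α_err = 3·8 = 24 ≡ 2 = α_3. Error position i = 3.
  Consistency check: S_2/S_1 = 6·4 = 24 ≡ 2 = α_err ✓ (single-error assumption holds).
Step 4: error magnitude e = S_0/v_3 = S_0·∏_{j≠3}(α_3 − α_j) = 7·5 = 35 ≡ 2 (mod 11).
Step 5: correct position 3: c_3 = r_3 − e = 9 − 2 ≡ 7 (mod 11). Hence c = [0, 6, 7, 8, 3].
  Check: interpolating c through the α_i gives m(x) = 5 + 1·x (degree < 2) with m(α_i) = c_i for every i, so c is indeed a codeword.


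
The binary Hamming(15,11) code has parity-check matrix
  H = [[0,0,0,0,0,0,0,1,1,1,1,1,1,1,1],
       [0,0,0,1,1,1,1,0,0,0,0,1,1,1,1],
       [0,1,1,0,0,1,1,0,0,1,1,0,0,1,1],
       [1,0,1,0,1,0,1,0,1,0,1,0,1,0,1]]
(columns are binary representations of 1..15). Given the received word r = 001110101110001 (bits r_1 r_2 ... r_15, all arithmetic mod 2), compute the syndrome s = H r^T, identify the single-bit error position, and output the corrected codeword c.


s = (0, 0, 1, 0)^T, error position = 2, corrected codeword c = 011110101110001

Compute s = H r^T mod 2 one row at a time:
  s_1 = 0 + 1 + 1 + 1 + 0 + 0 + 0 + 1 = 4 ≡ 0 (mod 2).
  s_2 = 1 + 1 + 0 + 1 + 0 + 0 + 0 + 1 = 4 ≡ 0 (mod 2).
  s_3 = 0 + 1 + 0 + 1 + 1 + 1 + 0 + 1 = 5 ≡ 1 (mod 2).
  s_4 = 0 + 1 + 1 + 1 + 1 + 1 + 0 + 1 = 6 ≡ 0 (mod 2).
s = (0, 0, 1, 0)^T — this equals column 2 of H (binary 0010), so error is at position 2.
Correct: flip bit 2 of r = 001110101110001 to get c = 011110101110001.


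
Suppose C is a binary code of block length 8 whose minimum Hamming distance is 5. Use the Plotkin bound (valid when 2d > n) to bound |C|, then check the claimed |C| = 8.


Plotkin bound M ≤ 4; given |C| = 8 > bound (violated).

Check applicability: 2d = 10, n = 8.
2d − n = 2 > 0, so Plotkin applies.
Compute d/(2d−n) = 5/2 ≈ 2.5000.
⌊d/(2d−n)⌋ = 2.
Plotkin bound: M ≤ 2·2 = 4.
Given |C| = 8, check: VIOLATED.
This |C| is above the Plotkin bound, so no binary code with n = 8, d = 5 and 8 codewords exists.


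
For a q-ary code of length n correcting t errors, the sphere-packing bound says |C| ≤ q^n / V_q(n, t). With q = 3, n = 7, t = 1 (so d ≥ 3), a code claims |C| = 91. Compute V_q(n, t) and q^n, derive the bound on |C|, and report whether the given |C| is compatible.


V_q(n, t) = 15, q^n = 2187, Hamming bound = 145, |C| = 91 ≤ bound (satisfied).

Step 1: Compute V_q(n, t) = Σ_{j=0}^1 C(n, j) (q−1)^j.
  j = 0: C(7,0)·(2)^0 = 1·1 = 1.
  j = 1: C(7,1)·(2)^1 = 7·2 = 14.
  V_q(n, t) = 1 + 14 = 15.
Step 2: q^n = 3^7 = 2187.
Step 3: Hamming bound ⌊q^n / V_q(n,t)⌋ = ⌊2187/15⌋ = 145.
Step 4: Compare |C| = 91 to 145: satisfied.
The claimed |C| lies below the Hamming bound.


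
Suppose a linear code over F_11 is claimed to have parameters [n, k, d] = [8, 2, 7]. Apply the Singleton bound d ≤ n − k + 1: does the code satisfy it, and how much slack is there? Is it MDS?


Singleton RHS = n − k + 1 = 7, slack = 0, bound satisfied, MDS.

Singleton bound: d ≤ n − k + 1.
Here n = 8, k = 2, so n − k + 1 = 7.
Given d = 7, check d ≤ 7: YES.
Slack = (n − k + 1) − d = 0.
The code is MDS (slack = 0).
Description: the claimed parameters are [8, 2, 7]_11; such a code would be MDS (meets Singleton bound).


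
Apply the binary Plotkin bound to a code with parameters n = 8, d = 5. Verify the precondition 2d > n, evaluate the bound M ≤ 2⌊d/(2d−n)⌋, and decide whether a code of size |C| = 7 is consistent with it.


Plotkin bound M ≤ 4; given |C| = 7 > bound (violated).

Check applicability: 2d = 10, n = 8.
2d − n = 2 > 0, so Plotkin applies.
Compute d/(2d−n) = 5/2 ≈ 2.5000.
⌊d/(2d−n)⌋ = 2.
Plotkin bound: M ≤ 2·2 = 4.
Given |C| = 7, check: VIOLATED.
This |C| is above the Plotkin bound, so no binary code with n = 8, d = 5 and 7 codewords exists.


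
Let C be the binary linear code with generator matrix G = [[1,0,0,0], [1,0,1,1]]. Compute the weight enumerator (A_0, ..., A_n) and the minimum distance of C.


Weight distribution: A_0 = 1, A_1 = 1, A_2 = 1, A_3 = 1. Minimum distance d = 1.

Enumerate all 2^2 = 4 messages m ∈ F_2^2.
For each, compute codeword c = mG in F_2^4, then tally its weight.
  m = 00 → c = 0000, weight = 0.
  m = 10 → c = 1000, weight = 1.
  m = 01 → c = 1011, weight = 3.
  m = 11 → c = 0011, weight = 2.
Tally weights:
  weight 0: 1 codewords.
  weight 1: 1 codewords.
  weight 2: 1 codewords.
  weight 3: 1 codewords.
Minimum distance d = smallest w > 0 with A_w > 0 = 1.
Sanity: Σ A_w = 4 = 2^2 = 4 ✓.


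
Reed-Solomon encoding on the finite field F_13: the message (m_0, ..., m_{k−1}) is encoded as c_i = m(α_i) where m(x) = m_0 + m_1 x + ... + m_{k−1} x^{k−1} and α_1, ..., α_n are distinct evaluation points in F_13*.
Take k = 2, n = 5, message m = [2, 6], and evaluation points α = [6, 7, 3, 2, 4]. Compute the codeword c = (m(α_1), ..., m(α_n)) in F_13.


c = [12, 5, 7, 1, 0]

Message polynomial: m(x) = 2 + 6·x (mod 13).
For each evaluation point α_i, compute m(α_i) mod 13:
  α_1 = 6: Horner steps 6 → 12, so m(6) = 12.
  α_2 = 7: Horner steps 6 → 5, so m(7) = 5.
  α_3 = 3: Horner steps 6 → 7, so m(3) = 7.
  α_4 = 2: Horner steps 6 → 1, so m(2) = 1.
  α_5 = 4: Horner steps 6 → 0, so m(4) = 0.
Codeword c = [12, 5, 7, 1, 0] ∈ F_13^5.


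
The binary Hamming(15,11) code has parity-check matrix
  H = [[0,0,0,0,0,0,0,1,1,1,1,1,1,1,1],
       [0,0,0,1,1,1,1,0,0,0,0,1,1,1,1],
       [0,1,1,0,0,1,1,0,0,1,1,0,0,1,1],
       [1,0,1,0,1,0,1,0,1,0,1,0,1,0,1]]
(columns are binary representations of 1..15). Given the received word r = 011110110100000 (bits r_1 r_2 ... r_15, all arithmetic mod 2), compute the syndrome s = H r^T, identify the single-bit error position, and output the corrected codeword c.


s = (0, 1, 0, 1)^T, error position = 5, corrected codeword c = 011100110100000

Compute s = H r^T mod 2 one row at a time:
  s_1 = 1 + 0 + 1 + 0 + 0 + 0 + 0 + 0 = 2 ≡ 0 (mod 2).
  s_2 = 1 + 1 + 0 + 1 + 0 + 0 + 0 + 0 = 3 ≡ 1 (mod 2).
  s_3 = 1 + 1 + 0 + 1 + 1 + 0 + 0 + 0 = 4 ≡ 0 (mod 2).
  s_4 = 0 + 1 + 1 + 1 + 0 + 0 + 0 + 0 = 3 ≡ 1 (mod 2).
s = (0, 1, 0, 1)^T — this equals column 5 of H (binary 0101), so error is at position 5.
Correct: flip bit 5 of r = 011110110100000 to get c = 011100110100000.


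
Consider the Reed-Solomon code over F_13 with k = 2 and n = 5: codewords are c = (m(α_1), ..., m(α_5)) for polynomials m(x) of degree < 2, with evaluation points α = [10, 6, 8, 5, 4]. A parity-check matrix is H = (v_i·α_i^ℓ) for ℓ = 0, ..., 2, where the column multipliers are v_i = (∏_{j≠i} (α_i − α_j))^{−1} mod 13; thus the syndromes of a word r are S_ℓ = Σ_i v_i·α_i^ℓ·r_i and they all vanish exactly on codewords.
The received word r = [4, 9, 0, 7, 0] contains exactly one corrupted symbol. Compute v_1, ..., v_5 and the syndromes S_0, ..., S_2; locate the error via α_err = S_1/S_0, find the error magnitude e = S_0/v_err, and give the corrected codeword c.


S = (11, 5, 7), error at position 5, error magnitude e = 8, c = [4, 9, 0, 7, 5].

Step 1: column multipliers v_i = (∏_{j≠i}(α_i − α_j))^{−1} mod 13.
  i = 1 (α = 10): (10−6)(10−8)(10−5)(10−4) = 4·2·5·6 = 240 ≡ 6, so v_1 = 6^{−1} = 11 (mod 13).
  i = 2 (α = 6): (6−10)(6−8)(6−5)(6−4) = (−4)·(−2)·1·2 = 16 ≡ 3, so v_2 = 3^{−1} = 9 (mod 13).
  i = 3 (α = 8): (8−10)(8−6)(8−5)(8−4) = (−2)·2·3·4 = −48 ≡ 4, so v_3 = 4^{−1} = 10 (mod 13).
  i = 4 (α = 5): (5−10)(5−6)(5−8)(5−4) = (−5)·(−1)·(−3)·1 = −15 ≡ 11, so v_4 = 11^{−1} = 6 (mod 13).
  i = 5 (α = 4): (4−10)(4−6)(4−8)(4−5) = (−6)·(−2)·(−4)·(−1) = 48 ≡ 9, so v_5 = 9^{−1} = 3 (mod 13).
  v = [11, 9, 10, 6, 3].
Step 2: syndromes of r = [4, 9, 0, 7, 0] (all sums mod 13).
  S_0 = Σ v_i r_i = 11·4 + 9·9 + 10·0 + 6·7 + 3·0 = 167 ≡ 11.
  S_1 = Σ v_i α_i r_i = 11·10·4 + 9·6·9 + 10·8·0 + 6·5·7 + 3·4·0 = 1136 ≡ 5.
  α_i^2 mod 13 = [9, 10, 12, 12, 3].
  S_2 = Σ v_i α_i^2 r_i = 11·9·4 + 9·10·9 + 10·12·0 + 6·12·7 + 3·3·0 = 1710 ≡ 7.
  S = (11, 5, 7) ≠ 0, so r is not a codeword (an error is present).
Step 3: locate the error. For a single error e at position i, S_ℓ = v_i·e·α_i^ℓ, so α_err = S_1/S_0.
  S_0^{−1} = 11^{−1} = 6 (mod 13), so α_err = 5·6 = 30 ≡ 4 = α_5. Error position i = 5.
  Consistency check: S_2/S_1 = 7·8 = 56 ≡ 4 = α_err ✓ (single-error assumption holds).
Step 4: error magnitude e = S_0/v_5 = S_0·∏_{j≠5}(α_5 − α_j) = 11·9 = 99 ≡ 8 (mod 13).
Step 5: correct position 5: c_5 = r_5 − e = 0 − 8 ≡ 5 (mod 13). Hence c = [4, 9, 0, 7, 5].
  Check: interpolating c through the α_i gives m(x) = 10 + 2·x (degree < 2) with m(α_i) = c_i for every i, so c is indeed a codeword.


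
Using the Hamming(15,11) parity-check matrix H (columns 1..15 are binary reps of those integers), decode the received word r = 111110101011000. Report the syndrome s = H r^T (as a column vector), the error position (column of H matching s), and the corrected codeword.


s = (1, 0, 0, 0)^T, error position = 8, corrected codeword c = 111110111011000

Compute s = H r^T mod 2 one row at a time:
  s_1 = 0 + 1 + 0 + 1 + 1 + 0 + 0 + 0 = 3 ≡ 1 (mod 2).
  s_2 = 1 + 1 + 0 + 1 + 1 + 0 + 0 + 0 = 4 ≡ 0 (mod 2).
  s_3 = 1 + 1 + 0 + 1 + 0 + 1 + 0 + 0 = 4 ≡ 0 (mod 2).
  s_4 = 1 + 1 + 1 + 1 + 1 + 1 + 0 + 0 = 6 ≡ 0 (mod 2).
s = (1, 0, 0, 0)^T — this equals column 8 of H (binary 1000), so error is at position 8.
Correct: flip bit 8 of r = 111110101011000 to get c = 111110111011000.


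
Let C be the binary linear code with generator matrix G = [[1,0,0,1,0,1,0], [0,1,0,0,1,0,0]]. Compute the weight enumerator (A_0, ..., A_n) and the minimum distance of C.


Weight distribution: A_0 = 1, A_2 = 1, A_3 = 1, A_5 = 1. Minimum distance d = 2.

Enumerate all 2^2 = 4 messages m ∈ F_2^2.
For each, compute codeword c = mG in F_2^7, then tally its weight.
  m = 00 → c = 0000000, weight = 0.
  m = 10 → c = 1001010, weight = 3.
  m = 01 → c = 0100100, weight = 2.
  m = 11 → c = 1101110, weight = 5.
Tally weights:
  weight 0: 1 codewords.
  weight 2: 1 codewords.
  weight 3: 1 codewords.
  weight 5: 1 codewords.
Minimum distance d = smallest w > 0 with A_w > 0 = 2.
Sanity: Σ A_w = 4 = 2^2 = 4 ✓.


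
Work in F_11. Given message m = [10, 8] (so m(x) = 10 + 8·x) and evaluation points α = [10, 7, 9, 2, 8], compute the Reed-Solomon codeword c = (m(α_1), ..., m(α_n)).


c = [2, 0, 5, 4, 8]

Message polynomial: m(x) = 10 + 8·x (mod 11).
For each evaluation point α_i, compute m(α_i) mod 11:
  α_1 = 10: Horner steps 8 → 2, so m(10) = 2.
  α_2 = 7: Horner steps 8 → 0, so m(7) = 0.
  α_3 = 9: Horner steps 8 → 5, so m(9) = 5.
  α_4 = 2: Horner steps 8 → 4, so m(2) = 4.
  α_5 = 8: Horner steps 8 → 8, so m(8) = 8.
Codeword c = [2, 0, 5, 4, 8] ∈ F_11^5.


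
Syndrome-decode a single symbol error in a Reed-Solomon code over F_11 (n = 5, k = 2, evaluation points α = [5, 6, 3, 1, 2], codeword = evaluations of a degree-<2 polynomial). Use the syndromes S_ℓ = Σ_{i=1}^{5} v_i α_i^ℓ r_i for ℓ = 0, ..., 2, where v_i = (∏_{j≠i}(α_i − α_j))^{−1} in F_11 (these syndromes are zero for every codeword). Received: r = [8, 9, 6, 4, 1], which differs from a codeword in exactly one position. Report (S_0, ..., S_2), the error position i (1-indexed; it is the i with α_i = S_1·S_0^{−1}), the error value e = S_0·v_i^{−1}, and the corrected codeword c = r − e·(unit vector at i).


S = (4, 8, 5), error at position 5, error magnitude e = 7, c = [8, 9, 6, 4, 5].

Step 1: column multipliers v_i = (∏_{j≠i}(α_i − α_j))^{−1} mod 11.
  i = 1 (α = 5): (5−6)(5−3)(5−1)(5−2) = (−1)·2·4·3 = −24 ≡ 9, so v_1 = 9^{−1} = 5 (mod 11).
  i = 2 (α = 6): (6−5)(6−3)(6−1)(6−2) = 1·3·5·4 = 60 ≡ 5, so v_2 = 5^{−1} = 9 (mod 11).
  i = 3 (α = 3): (3−5)(3−6)(3−1)(3−2) = (−2)·(−3)·2·1 = 12 ≡ 1, so v_3 = 1^{−1} = 1 (mod 11).
  i = 4 (α = 1): (1−5)(1−6)(1−3)(1−2) = (−4)·(−5)·(−2)·(−1) = 40 ≡ 7, so v_4 = 7^{−1} = 8 (mod 11).
  i = 5 (α = 2): (2−5)(2−6)(2−3)(2−1) = (−3)·(−4)·(−1)·1 = −12 ≡ 10, so v_5 = 10^{−1} = 10 (mod 11).
  v = [5, 9, 1, 8, 10].
Step 2: syndromes of r = [8, 9, 6, 4, 1] (all sums mod 11).
  S_0 = Σ v_i r_i = 5·8 + 9·9 + 1·6 + 8·4 + 10·1 = 169 ≡ 4.
  S_1 = Σ v_i α_i r_i = 5·5·8 + 9·6·9 + 1·3·6 + 8·1·4 + 10·2·1 = 756 ≡ 8.
  α_i^2 mod 11 = [3, 3, 9, 1, 4].
  S_2 = Σ v_i α_i^2 r_i = 5·3·8 + 9·3·9 + 1·9·6 + 8·1·4 + 10·4·1 = 489 ≡ 5.
  S = (4, 8, 5) ≠ 0, so r is not a codeword (an error is present).
Step 3: locate the error. For a single error e at position i, S_ℓ = v_i·e·α_i^ℓ, so α_err = S_1/S_0.
  S_0^{−1} = 4^{−1} = 3 (mod 11), so α_err = 8·3 = 24 ≡ 2 = α_5. Error position i = 5.
  Consistency check: S_2/S_1 = 5·7 = 35 ≡ 2 = α_err ✓ (single-error assumption holds).
Step 4: error magnitude e = S_0/v_5 = S_0·∏_{j≠5}(α_5 − α_j) = 4·10 = 40 ≡ 7 (mod 11).
Step 5: correct position 5: c_5 = r_5 − e = 1 − 7 ≡ 5 (mod 11). Hence c = [8, 9, 6, 4, 5].
  Check: interpolating c through the α_i gives m(x) = 3 + 1·x (degree < 2) with m(α_i) = c_i for every i, so c is indeed a codeword.


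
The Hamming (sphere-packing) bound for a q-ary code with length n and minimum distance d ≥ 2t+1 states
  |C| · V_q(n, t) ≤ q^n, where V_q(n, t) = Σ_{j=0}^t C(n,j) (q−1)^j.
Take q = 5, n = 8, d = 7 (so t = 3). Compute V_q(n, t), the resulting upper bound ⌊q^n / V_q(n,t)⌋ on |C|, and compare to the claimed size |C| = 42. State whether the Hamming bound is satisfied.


V_q(n, t) = 4065, q^n = 390625, Hamming bound = 96, |C| = 42 ≤ bound (satisfied).

Step 1: Compute V_q(n, t) = Σ_{j=0}^3 C(n, j) (q−1)^j.
  j = 0: C(8,0)·(4)^0 = 1·1 = 1.
  j = 1: C(8,1)·(4)^1 = 8·4 = 32.
  j = 2: C(8,2)·(4)^2 = 28·16 = 448.
  j = 3: C(8,3)·(4)^3 = 56·64 = 3584.
  V_q(n, t) = 1 + 32 + 448 + 3584 = 4065.
Step 2: q^n = 5^8 = 390625.
Step 3: Hamming bound ⌊q^n / V_q(n,t)⌋ = ⌊390625/4065⌋ = 96.
Step 4: Compare |C| = 42 to 96: satisfied.
The claimed |C| lies below the Hamming bound.


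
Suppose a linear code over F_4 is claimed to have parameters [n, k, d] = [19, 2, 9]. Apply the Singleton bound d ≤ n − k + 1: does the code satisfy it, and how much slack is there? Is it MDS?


Singleton RHS = n − k + 1 = 18, slack = 9, bound satisfied, not MDS.

Singleton bound: d ≤ n − k + 1.
Here n = 19, k = 2, so n − k + 1 = 18.
Given d = 9, check d ≤ 18: YES.
Slack = (n − k + 1) − d = 9.
The code is NOT MDS (slack = 9 > 0).
Description: the claimed parameters are [19, 2, 9]_4; such a code would be non-MDS.


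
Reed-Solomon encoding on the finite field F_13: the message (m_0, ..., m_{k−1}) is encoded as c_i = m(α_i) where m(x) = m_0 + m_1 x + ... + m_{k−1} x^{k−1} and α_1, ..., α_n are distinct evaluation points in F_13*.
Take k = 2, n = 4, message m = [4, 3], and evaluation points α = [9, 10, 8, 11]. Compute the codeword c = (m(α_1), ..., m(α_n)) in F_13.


c = [5, 8, 2, 11]

Message polynomial: m(x) = 4 + 3·x (mod 13).
For each evaluation point α_i, compute m(α_i) mod 13:
  α_1 = 9: Horner steps 3 → 5, so m(9) = 5.
  α_2 = 10: Horner steps 3 → 8, so m(10) = 8.
  α_3 = 8: Horner steps 3 → 2, so m(8) = 2.
  α_4 = 11: Horner steps 3 → 11, so m(11) = 11.
Codeword c = [5, 8, 2, 11] ∈ F_13^4.


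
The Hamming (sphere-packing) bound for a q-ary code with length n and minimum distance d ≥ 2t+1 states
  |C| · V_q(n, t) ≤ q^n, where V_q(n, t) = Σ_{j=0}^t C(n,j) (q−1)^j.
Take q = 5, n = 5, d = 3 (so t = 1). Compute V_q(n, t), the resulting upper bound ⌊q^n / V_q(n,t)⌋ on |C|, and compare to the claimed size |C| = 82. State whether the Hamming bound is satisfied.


V_q(n, t) = 21, q^n = 3125, Hamming bound = 148, |C| = 82 ≤ bound (satisfied).

Step 1: Compute V_q(n, t) = Σ_{j=0}^1 C(n, j) (q−1)^j.
  j = 0: C(5,0)·(4)^0 = 1·1 = 1.
  j = 1: C(5,1)·(4)^1 = 5·4 = 20.
  V_q(n, t) = 1 + 20 = 21.
Step 2: q^n = 5^5 = 3125.
Step 3: Hamming bound ⌊q^n / V_q(n,t)⌋ = ⌊3125/21⌋ = 148.
Step 4: Compare |C| = 82 to 148: satisfied.
The claimed |C| lies below the Hamming bound.


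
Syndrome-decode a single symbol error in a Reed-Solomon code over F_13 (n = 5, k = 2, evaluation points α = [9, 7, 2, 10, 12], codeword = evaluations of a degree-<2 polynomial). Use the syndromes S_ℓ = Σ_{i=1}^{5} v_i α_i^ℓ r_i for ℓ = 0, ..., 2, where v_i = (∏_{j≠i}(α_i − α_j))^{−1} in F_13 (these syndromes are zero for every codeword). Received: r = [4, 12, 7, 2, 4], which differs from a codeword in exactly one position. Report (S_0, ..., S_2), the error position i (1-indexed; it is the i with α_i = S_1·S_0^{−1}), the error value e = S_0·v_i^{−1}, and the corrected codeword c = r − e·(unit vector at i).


S = (1, 9, 3), error at position 1, error magnitude e = 3, c = [1, 12, 7, 2, 4].

Step 1: column multipliers v_i = (∏_{j≠i}(α_i − α_j))^{−1} mod 13.
  i = 1 (α = 9): (9−7)(9−2)(9−10)(9−12) = 2·7·(−1)·(−3) = 42 ≡ 3, so v_1 = 3^{−1} = 9 (mod 13).
  i = 2 (α = 7): (7−9)(7−2)(7−10)(7−12) = (−2)·5·(−3)·(−5) = −150 ≡ 6, so v_2 = 6^{−1} = 11 (mod 13).
  i = 3 (α = 2): (2−9)(2−7)(2−10)(2−12) = (−7)·(−5)·(−8)·(−10) = 2800 ≡ 5, so v_3 = 5^{−1} = 8 (mod 13).
  i = 4 (α = 10): (10−9)(10−7)(10−2)(10−12) = 1·3·8·(−2) = −48 ≡ 4, so v_4 = 4^{−1} = 10 (mod 13).
  i = 5 (α = 12): (12−9)(12−7)(12−2)(12−10) = 3·5·10·2 = 300 ≡ 1, so v_5 = 1^{−1} = 1 (mod 13).
  v = [9, 11, 8, 10, 1].
Step 2: syndromes of r = [4, 12, 7, 2, 4] (all sums mod 13).
  S_0 = Σ v_i r_i = 9·4 + 11·12 + 8·7 + 10·2 + 1·4 = 248 ≡ 1.
  S_1 = Σ v_i α_i r_i = 9·9·4 + 11·7·12 + 8·2·7 + 10·10·2 + 1·12·4 = 1608 ≡ 9.
  α_i^2 mod 13 = [3, 10, 4, 9, 1].
  S_2 = Σ v_i α_i^2 r_i = 9·3·4 + 11·10·12 + 8·4·7 + 10·9·2 + 1·1·4 = 1836 ≡ 3.
  S = (1, 9, 3) ≠ 0, so r is not a codeword (an error is present).
Step 3: locate the error. For a single error e at position i, S_ℓ = v_i·e·α_i^ℓ, so α_err = S_1/S_0.
  S_0^{−1} = 1^{−1} = 1 (mod 13), so α_err = 9·1 = 9 ≡ 9 = α_1. Error position i = 1.
  Consistency check: S_2/S_1 = 3·3 = 9 ≡ 9 = α_err ✓ (single-error assumption holds).
Step 4: error magnitude e = S_0/v_1 = S_0·∏_{j≠1}(α_1 − α_j) = 1·3 = 3 ≡ 3 (mod 13).
Step 5: correct position 1: c_1 = r_1 − e = 4 − 3 ≡ 1 (mod 13). Hence c = [1, 12, 7, 2, 4].
  Check: interpolating c through the α_i gives m(x) = 5 + 1·x (degree < 2) with m(α_i) = c_i for every i, so c is indeed a codeword.


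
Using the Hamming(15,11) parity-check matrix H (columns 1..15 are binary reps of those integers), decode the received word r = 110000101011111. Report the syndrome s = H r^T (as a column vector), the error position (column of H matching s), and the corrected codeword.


s = (0, 1, 1, 0)^T, error position = 6, corrected codeword c = 110001101011111

Compute s = H r^T mod 2 one row at a time:
  s_1 = 0 + 1 + 0 + 1 + 1 + 1 + 1 + 1 = 6 ≡ 0 (mod 2).
  s_2 = 0 + 0 + 0 + 1 + 1 + 1 + 1 + 1 = 5 ≡ 1 (mod 2).
  s_3 = 1 + 0 + 0 + 1 + 0 + 1 + 1 + 1 = 5 ≡ 1 (mod 2).
  s_4 = 1 + 0 + 0 + 1 + 1 + 1 + 1 + 1 = 6 ≡ 0 (mod 2).
s = (0, 1, 1, 0)^T — this equals column 6 of H (binary 0110), so error is at position 6.
Correct: flip bit 6 of r = 110000101011111 to get c = 110001101011111.


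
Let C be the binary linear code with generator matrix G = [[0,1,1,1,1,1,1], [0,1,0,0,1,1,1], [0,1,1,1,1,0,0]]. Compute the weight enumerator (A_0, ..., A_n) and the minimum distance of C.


Weight distribution: A_0 = 1, A_2 = 3, A_4 = 3, A_6 = 1. Minimum distance d = 2.

Enumerate all 2^3 = 8 messages m ∈ F_2^3.
For each, compute codeword c = mG in F_2^7, then tally its weight.
  m = 000 → c = 0000000, weight = 0.
  m = 100 → c = 0111111, weight = 6.
  m = 010 → c = 0100111, weight = 4.
  m = 110 → c = 0011000, weight = 2.
  m = 001 → c = 0111100, weight = 4.
  m = 101 → c = 0000011, weight = 2.
  m = 011 → c = 0011011, weight = 4.
  m = 111 → c = 0100100, weight = 2.
Tally weights:
  weight 0: 1 codewords.
  weight 2: 3 codewords.
  weight 4: 3 codewords.
  weight 6: 1 codewords.
Minimum distance d = smallest w > 0 with A_w > 0 = 2.
Sanity: Σ A_w = 8 = 2^3 = 8 ✓.


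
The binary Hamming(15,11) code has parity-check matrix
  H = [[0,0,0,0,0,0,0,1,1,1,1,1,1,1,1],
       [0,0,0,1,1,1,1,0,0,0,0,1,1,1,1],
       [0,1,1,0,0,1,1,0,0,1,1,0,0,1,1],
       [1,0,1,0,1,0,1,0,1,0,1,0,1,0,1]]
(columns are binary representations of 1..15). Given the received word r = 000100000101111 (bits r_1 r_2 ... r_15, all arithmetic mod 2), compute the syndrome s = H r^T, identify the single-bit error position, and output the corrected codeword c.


s = (1, 1, 1, 0)^T, error position = 14, corrected codeword c = 000100000101101

Compute s = H r^T mod 2 one row at a time:
  s_1 = 0 + 0 + 1 + 0 + 1 + 1 + 1 + 1 = 5 ≡ 1 (mod 2).
  s_2 = 1 + 0 + 0 + 0 + 1 + 1 + 1 + 1 = 5 ≡ 1 (mod 2).
  s_3 = 0 + 0 + 0 + 0 + 1 + 0 + 1 + 1 = 3 ≡ 1 (mod 2).
  s_4 = 0 + 0 + 0 + 0 + 0 + 0 + 1 + 1 = 2 ≡ 0 (mod 2).
s = (1, 1, 1, 0)^T — this equals column 14 of H (binary 1110), so error is at position 14.
Correct: flip bit 14 of r = 000100000101111 to get c = 000100000101101.


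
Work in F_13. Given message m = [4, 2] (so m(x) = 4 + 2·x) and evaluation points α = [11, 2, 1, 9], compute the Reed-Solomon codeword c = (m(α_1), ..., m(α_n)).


c = [0, 8, 6, 9]

Message polynomial: m(x) = 4 + 2·x (mod 13).
For each evaluation point α_i, compute m(α_i) mod 13:
  α_1 = 11: Horner steps 2 → 0, so m(11) = 0.
  α_2 = 2: Horner steps 2 → 8, so m(2) = 8.
  α_3 = 1: Horner steps 2 → 6, so m(1) = 6.
  α_4 = 9: Horner steps 2 → 9, so m(9) = 9.
Codeword c = [0, 8, 6, 9] ∈ F_13^4.


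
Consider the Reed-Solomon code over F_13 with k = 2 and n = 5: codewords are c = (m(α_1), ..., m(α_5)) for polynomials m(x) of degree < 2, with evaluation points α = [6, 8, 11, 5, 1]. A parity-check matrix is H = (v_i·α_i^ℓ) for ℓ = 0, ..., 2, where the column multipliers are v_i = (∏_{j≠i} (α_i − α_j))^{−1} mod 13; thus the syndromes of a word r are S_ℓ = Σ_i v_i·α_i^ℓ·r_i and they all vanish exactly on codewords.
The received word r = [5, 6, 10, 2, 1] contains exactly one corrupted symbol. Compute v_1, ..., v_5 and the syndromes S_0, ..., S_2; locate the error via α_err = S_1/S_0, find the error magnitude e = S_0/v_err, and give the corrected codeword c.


S = (10, 8, 9), error at position 1, error magnitude e = 6, c = [12, 6, 10, 2, 1].

Step 1: column multipliers v_i = (∏_{j≠i}(α_i − α_j))^{−1} mod 13.
  i = 1 (α = 6): (6−8)(6−11)(6−5)(6−1) = (−2)·(−5)·1·5 = 50 ≡ 11, so v_1 = 11^{−1} = 6 (mod 13).
  i = 2 (α = 8): (8−6)(8−11)(8−5)(8−1) = 2·(−3)·3·7 = −126 ≡ 4, so v_2 = 4^{−1} = 10 (mod 13).
  i = 3 (α = 11): (11−6)(11−8)(11−5)(11−1) = 5·3·6·10 = 900 ≡ 3, so v_3 = 3^{−1} = 9 (mod 13).
  i = 4 (α = 5): (5−6)(5−8)(5−11)(5−1) = (−1)·(−3)·(−6)·4 = −72 ≡ 6, so v_4 = 6^{−1} = 11 (mod 13).
  i = 5 (α = 1): (1−6)(1−8)(1−11)(1−5) = (−5)·(−7)·(−10)·(−4) = 1400 ≡ 9, so v_5 = 9^{−1} = 3 (mod 13).
  v = [6, 10, 9, 11, 3].
Step 2: syndromes of r = [5, 6, 10, 2, 1] (all sums mod 13).
  S_0 = Σ v_i r_i = 6·5 + 10·6 + 9·10 + 11·2 + 3·1 = 205 ≡ 10.
  S_1 = Σ v_i α_i r_i = 6·6·5 + 10·8·6 + 9·11·10 + 11·5·2 + 3·1·1 = 1763 ≡ 8.
  α_i^2 mod 13 = [10, 12, 4, 12, 1].
  S_2 = Σ v_i α_i^2 r_i = 6·10·5 + 10·12·6 + 9·4·10 + 11·12·2 + 3·1·1 = 1647 ≡ 9.
  S = (10, 8, 9) ≠ 0, so r is not a codeword (an error is present).
Step 3: locate the error. For a single error e at position i, S_ℓ = v_i·e·α_i^ℓ, so α_err = S_1/S_0.
  S_0^{−1} = 10^{−1} = 4 (mod 13), so α_err = 8·4 = 32 ≡ 6 = α_1. Error position i = 1.
  Consistency check: S_2/S_1 = 9·5 = 45 ≡ 6 = α_err ✓ (single-error assumption holds).
Step 4: error magnitude e = S_0/v_1 = S_0·∏_{j≠1}(α_1 − α_j) = 10·11 = 110 ≡ 6 (mod 13).
Step 5: correct position 1: c_1 = r_1 − e = 5 − 6 ≡ 12 (mod 13). Hence c = [12, 6, 10, 2, 1].
  Check: interpolating c through the α_i gives m(x) = 4 + 10·x (degree < 2) with m(α_i) = c_i for every i, so c is indeed a codeword.


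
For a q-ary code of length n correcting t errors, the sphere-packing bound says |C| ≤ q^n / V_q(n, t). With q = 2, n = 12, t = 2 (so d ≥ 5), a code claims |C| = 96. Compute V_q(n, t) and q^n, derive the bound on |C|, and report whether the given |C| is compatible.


V_q(n, t) = 79, q^n = 4096, Hamming bound = 51, |C| = 96 > bound (violated).

Step 1: Compute V_q(n, t) = Σ_{j=0}^2 C(n, j) (q−1)^j.
  j = 0: C(12,0)·(1)^0 = 1·1 = 1.
  j = 1: C(12,1)·(1)^1 = 12·1 = 12.
  j = 2: C(12,2)·(1)^2 = 66·1 = 66.
  V_q(n, t) = 1 + 12 + 66 = 79.
Step 2: q^n = 2^12 = 4096.
Step 3: Hamming bound ⌊q^n / V_q(n,t)⌋ = ⌊4096/79⌋ = 51.
Step 4: Compare |C| = 96 to 51: violated.
The claimed |C| lies above the Hamming bound, so no 2-ary code of length 12 with d ≥ 5 can have 96 codewords.


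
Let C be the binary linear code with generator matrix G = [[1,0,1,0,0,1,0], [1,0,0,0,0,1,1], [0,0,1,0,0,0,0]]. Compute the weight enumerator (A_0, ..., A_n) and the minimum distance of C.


Weight distribution: A_0 = 1, A_1 = 2, A_2 = 2, A_3 = 2, A_4 = 1. Minimum distance d = 1.

Enumerate all 2^3 = 8 messages m ∈ F_2^3.
For each, compute codeword c = mG in F_2^7, then tally its weight.
  m = 000 → c = 0000000, weight = 0.
  m = 100 → c = 1010010, weight = 3.
  m = 010 → c = 1000011, weight = 3.
  m = 110 → c = 0010001, weight = 2.
  m = 001 → c = 0010000, weight = 1.
  m = 101 → c = 1000010, weight = 2.
  m = 011 → c = 1010011, weight = 4.
  m = 111 → c = 0000001, weight = 1.
Tally weights:
  weight 0: 1 codewords.
  weight 1: 2 codewords.
  weight 2: 2 codewords.
  weight 3: 2 codewords.
  weight 4: 1 codewords.
Minimum distance d = smallest w > 0 with A_w > 0 = 1.
Sanity: Σ A_w = 8 = 2^3 = 8 ✓.


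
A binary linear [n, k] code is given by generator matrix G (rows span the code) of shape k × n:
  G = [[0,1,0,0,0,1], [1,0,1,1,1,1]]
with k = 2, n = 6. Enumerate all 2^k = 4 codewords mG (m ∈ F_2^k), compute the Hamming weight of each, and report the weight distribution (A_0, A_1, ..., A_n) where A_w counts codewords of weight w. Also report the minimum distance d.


Weight distribution: A_0 = 1, A_2 = 1, A_5 = 2. Minimum distance d = 2.

Enumerate all 2^2 = 4 messages m ∈ F_2^2.
For each, compute codeword c = mG in F_2^6, then tally its weight.
  m = 00 → c = 000000, weight = 0.
  m = 10 → c = 010001, weight = 2.
  m = 01 → c = 101111, weight = 5.
  m = 11 → c = 111110, weight = 5.
Tally weights:
  weight 0: 1 codewords.
  weight 2: 1 codewords.
  weight 5: 2 codewords.
Minimum distance d = smallest w > 0 with A_w > 0 = 2.
Sanity: Σ A_w = 4 = 2^2 = 4 ✓.


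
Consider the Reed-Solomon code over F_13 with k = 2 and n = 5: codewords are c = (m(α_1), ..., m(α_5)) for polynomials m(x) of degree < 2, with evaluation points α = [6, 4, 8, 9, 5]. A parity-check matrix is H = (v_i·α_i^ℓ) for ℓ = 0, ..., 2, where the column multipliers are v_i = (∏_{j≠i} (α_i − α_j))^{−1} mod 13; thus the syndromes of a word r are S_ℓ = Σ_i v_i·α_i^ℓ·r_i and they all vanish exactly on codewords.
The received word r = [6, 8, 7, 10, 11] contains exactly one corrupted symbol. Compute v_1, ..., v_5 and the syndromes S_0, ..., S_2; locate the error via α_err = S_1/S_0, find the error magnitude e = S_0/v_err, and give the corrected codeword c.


S = (8, 9, 2), error at position 1, error magnitude e = 5, c = [1, 8, 7, 10, 11].

Step 1: column multipliers v_i = (∏_{j≠i}(α_i − α_j))^{−1} mod 13.
  i = 1 (α = 6): (6−4)(6−8)(6−9)(6−5) = 2·(−2)·(−3)·1 = 12 ≡ 12, so v_1 = 12^{−1} = 12 (mod 13).
  i = 2 (α = 4): (4−6)(4−8)(4−9)(4−5) = (−2)·(−4)·(−5)·(−1) = 40 ≡ 1, so v_2 = 1^{−1} = 1 (mod 13).
  i = 3 (α = 8): (8−6)(8−4)(8−9)(8−5) = 2·4·(−1)·3 = −24 ≡ 2, so v_3 = 2^{−1} = 7 (mod 13).
  i = 4 (α = 9): (9−6)(9−4)(9−8)(9−5) = 3·5·1·4 = 60 ≡ 8, so v_4 = 8^{−1} = 5 (mod 13).
  i = 5 (α = 5): (5−6)(5−4)(5−8)(5−9) = (−1)·1·(−3)·(−4) = −12 ≡ 1, so v_5 = 1^{−1} = 1 (mod 13).
  v = [12, 1, 7, 5, 1].
Step 2: syndromes of r = [6, 8, 7, 10, 11] (all sums mod 13).
  S_0 = Σ v_i r_i = 12·6 + 1·8 + 7·7 + 5·10 + 1·11 = 190 ≡ 8.
  S_1 = Σ v_i α_i r_i = 12·6·6 + 1·4·8 + 7·8·7 + 5·9·10 + 1·5·11 = 1361 ≡ 9.
  α_i^2 mod 13 = [10, 3, 12, 3, 12].
  S_2 = Σ v_i α_i^2 r_i = 12·10·6 + 1·3·8 + 7·12·7 + 5·3·10 + 1·12·11 = 1614 ≡ 2.
  S = (8, 9, 2) ≠ 0, so r is not a codeword (an error is present).
Step 3: locate the error. For a single error e at position i, S_ℓ = v_i·e·α_i^ℓ, so α_err = S_1/S_0.
  S_0^{−1} = 8^{−1} = 5 (mod 13), so α_err = 9·5 = 45 ≡ 6 = α_1. Error position i = 1.
  Consistency check: S_2/S_1 = 2·3 = 6 ≡ 6 = α_err ✓ (single-error assumption holds).
Step 4: error magnitude e = S_0/v_1 = S_0·∏_{j≠1}(α_1 − α_j) = 8·12 = 96 ≡ 5 (mod 13).
Step 5: correct position 1: c_1 = r_1 − e = 6 − 5 ≡ 1 (mod 13). Hence c = [1, 8, 7, 10, 11].
  Check: interpolating c through the α_i gives m(x) = 9 + 3·x (degree < 2) with m(α_i) = c_i for every i, so c is indeed a codeword.


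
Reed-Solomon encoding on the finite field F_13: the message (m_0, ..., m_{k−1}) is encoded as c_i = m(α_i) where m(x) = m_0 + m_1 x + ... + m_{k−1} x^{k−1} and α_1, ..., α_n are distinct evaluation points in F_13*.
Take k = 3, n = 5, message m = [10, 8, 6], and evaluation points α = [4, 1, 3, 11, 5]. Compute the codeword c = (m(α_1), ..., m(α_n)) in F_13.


c = [8, 11, 10, 5, 5]

Message polynomial: m(x) = 10 + 8·x + 6·x^2 (mod 13).
For each evaluation point α_i, compute m(α_i) mod 13:
  α_1 = 4: Horner steps 6 → 6 → 8, so m(4) = 8.
  α_2 = 1: Horner steps 6 → 1 → 11, so m(1) = 11.
  α_3 = 3: Horner steps 6 → 0 → 10, so m(3) = 10.
  α_4 = 11: Horner steps 6 → 9 → 5, so m(11) = 5.
  α_5 = 5: Horner steps 6 → 12 → 5, so m(5) = 5.
Codeword c = [8, 11, 10, 5, 5] ∈ F_13^5.


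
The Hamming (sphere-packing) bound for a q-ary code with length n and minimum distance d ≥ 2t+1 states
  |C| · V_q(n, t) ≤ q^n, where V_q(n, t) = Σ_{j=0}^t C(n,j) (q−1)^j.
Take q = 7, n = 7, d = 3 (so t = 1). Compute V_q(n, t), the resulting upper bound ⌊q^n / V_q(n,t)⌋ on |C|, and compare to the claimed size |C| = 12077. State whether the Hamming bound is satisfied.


V_q(n, t) = 43, q^n = 823543, Hamming bound = 19152, |C| = 12077 ≤ bound (satisfied).

Step 1: Compute V_q(n, t) = Σ_{j=0}^1 C(n, j) (q−1)^j.
  j = 0: C(7,0)·(6)^0 = 1·1 = 1.
  j = 1: C(7,1)·(6)^1 = 7·6 = 42.
  V_q(n, t) = 1 + 42 = 43.
Step 2: q^n = 7^7 = 823543.
Step 3: Hamming bound ⌊q^n / V_q(n,t)⌋ = ⌊823543/43⌋ = 19152.
Step 4: Compare |C| = 12077 to 19152: satisfied.
The claimed |C| lies below the Hamming bound.


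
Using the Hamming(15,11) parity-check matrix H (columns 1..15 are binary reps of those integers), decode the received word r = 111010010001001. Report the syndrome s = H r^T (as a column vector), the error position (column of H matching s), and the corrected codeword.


s = (1, 1, 1, 0)^T, error position = 14, corrected codeword c = 111010010001011

Compute s = H r^T mod 2 one row at a time:
  s_1 = 1 + 0 + 0 + 0 + 1 + 0 + 0 + 1 = 3 ≡ 1 (mod 2).
  s_2 = 0 + 1 + 0 + 0 + 1 + 0 + 0 + 1 = 3 ≡ 1 (mod 2).
  s_3 = 1 + 1 + 0 + 0 + 0 + 0 + 0 + 1 = 3 ≡ 1 (mod 2).
  s_4 = 1 + 1 + 1 + 0 + 0 + 0 + 0 + 1 = 4 ≡ 0 (mod 2).
s = (1, 1, 1, 0)^T — this equals column 14 of H (binary 1110), so error is at position 14.
Correct: flip bit 14 of r = 111010010001001 to get c = 111010010001011.


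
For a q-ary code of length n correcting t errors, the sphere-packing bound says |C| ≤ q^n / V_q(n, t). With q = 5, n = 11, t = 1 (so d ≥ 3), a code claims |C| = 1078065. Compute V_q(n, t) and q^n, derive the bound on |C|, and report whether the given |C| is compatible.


V_q(n, t) = 45, q^n = 48828125, Hamming bound = 1085069, |C| = 1078065 ≤ bound (satisfied).

Step 1: Compute V_q(n, t) = Σ_{j=0}^1 C(n, j) (q−1)^j.
  j = 0: C(11,0)·(4)^0 = 1·1 = 1.
  j = 1: C(11,1)·(4)^1 = 11·4 = 44.
  V_q(n, t) = 1 + 44 = 45.
Step 2: q^n = 5^11 = 48828125.
Step 3: Hamming bound ⌊q^n / V_q(n,t)⌋ = ⌊48828125/45⌋ = 1085069.
Step 4: Compare |C| = 1078065 to 1085069: satisfied.
The claimed |C| lies below the Hamming bound.


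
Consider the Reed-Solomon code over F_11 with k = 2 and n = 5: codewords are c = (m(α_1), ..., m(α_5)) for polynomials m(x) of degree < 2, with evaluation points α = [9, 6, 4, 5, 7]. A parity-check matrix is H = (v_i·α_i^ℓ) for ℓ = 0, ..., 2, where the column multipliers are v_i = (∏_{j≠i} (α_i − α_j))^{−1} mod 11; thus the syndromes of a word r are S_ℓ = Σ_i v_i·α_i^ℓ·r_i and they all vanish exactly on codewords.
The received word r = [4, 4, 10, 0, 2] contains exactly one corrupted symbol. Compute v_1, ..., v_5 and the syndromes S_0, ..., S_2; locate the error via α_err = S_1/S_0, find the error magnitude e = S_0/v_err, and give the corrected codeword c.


S = (6, 3, 7), error at position 2, error magnitude e = 3, c = [4, 1, 10, 0, 2].

Step 1: column multipliers v_i = (∏_{j≠i}(α_i − α_j))^{−1} mod 11.
  i = 1 (α = 9): (9−6)(9−4)(9−5)(9−7) = 3·5·4·2 = 120 ≡ 10, so v_1 = 10^{−1} = 10 (mod 11).
  i = 2 (α = 6): (6−9)(6−4)(6−5)(6−7) = (−3)·2·1·(−1) = 6 ≡ 6, so v_2 = 6^{−1} = 2 (mod 11).
  i = 3 (α = 4): (4−9)(4−6)(4−5)(4−7) = (−5)·(−2)·(−1)·(−3) = 30 ≡ 8, so v_3 = 8^{−1} = 7 (mod 11).
  i = 4 (α = 5): (5−9)(5−6)(5−4)(5−7) = (−4)·(−1)·1·(−2) = −8 ≡ 3, so v_4 = 3^{−1} = 4 (mod 11).
  i = 5 (α = 7): (7−9)(7−6)(7−4)(7−5) = (−2)·1·3·2 = −12 ≡ 10, so v_5 = 10^{−1} = 10 (mod 11).
  v = [10, 2, 7, 4, 10].
Step 2: syndromes of r = [4, 4, 10, 0, 2] (all sums mod 11).
  S_0 = Σ v_i r_i = 10·4 + 2·4 + 7·10 + 4·0 + 10·2 = 138 ≡ 6.
  S_1 = Σ v_i α_i r_i = 10·9·4 + 2·6·4 + 7·4·10 + 4·5·0 + 10·7·2 = 828 ≡ 3.
  α_i^2 mod 11 = [4, 3, 5, 3, 5].
  S_2 = Σ v_i α_i^2 r_i = 10·4·4 + 2·3·4 + 7·5·10 + 4·3·0 + 10·5·2 = 634 ≡ 7.
  S = (6, 3, 7) ≠ 0, so r is not a codeword (an error is present).
Step 3: locate the error. For a single error e at position i, S_ℓ = v_i·e·α_i^ℓ, so α_err = S_1/S_0.
  S_0^{−1} = 6^{−1} = 2 (mod 11), so α_err = 3·2 = 6 ≡ 6 = α_2. Error position i = 2.
  Consistency check: S_2/S_1 = 7·4 = 28 ≡ 6 = α_err ✓ (single-error assumption holds).
Step 4: error magnitude e = S_0/v_2 = S_0·∏_{j≠2}(α_2 − α_j) = 6·6 = 36 ≡ 3 (mod 11).
Step 5: correct position 2: c_2 = r_2 − e = 4 − 3 ≡ 1 (mod 11). Hence c = [4, 1, 10, 0, 2].
  Check: interpolating c through the α_i gives m(x) = 6 + 1·x (degree < 2) with m(α_i) = c_i for every i, so c is indeed a codeword.


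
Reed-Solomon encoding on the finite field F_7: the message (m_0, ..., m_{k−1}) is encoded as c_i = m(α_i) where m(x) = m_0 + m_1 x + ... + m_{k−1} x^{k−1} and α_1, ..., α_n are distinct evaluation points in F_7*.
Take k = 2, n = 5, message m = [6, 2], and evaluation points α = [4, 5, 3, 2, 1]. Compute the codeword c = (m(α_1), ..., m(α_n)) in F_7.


c = [0, 2, 5, 3, 1]

Message polynomial: m(x) = 6 + 2·x (mod 7).
For each evaluation point α_i, compute m(α_i) mod 7:
  α_1 = 4: Horner steps 2 → 0, so m(4) = 0.
  α_2 = 5: Horner steps 2 → 2, so m(5) = 2.
  α_3 = 3: Horner steps 2 → 5, so m(3) = 5.
  α_4 = 2: Horner steps 2 → 3, so m(2) = 3.
  α_5 = 1: Horner steps 2 → 1, so m(1) = 1.
Codeword c = [0, 2, 5, 3, 1] ∈ F_7^5.


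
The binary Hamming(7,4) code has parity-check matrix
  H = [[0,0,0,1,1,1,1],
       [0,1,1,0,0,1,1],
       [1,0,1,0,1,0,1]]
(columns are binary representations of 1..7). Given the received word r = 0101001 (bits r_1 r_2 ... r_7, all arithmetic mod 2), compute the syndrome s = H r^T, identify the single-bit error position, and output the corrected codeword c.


s = (0, 0, 1)^T, error position = 1, corrected codeword c = 1101001

Compute s = H r^T mod 2 one row at a time:
  s_1 = 1 + 0 + 0 + 1 = 2 ≡ 0 (mod 2).
  s_2 = 1 + 0 + 0 + 1 = 2 ≡ 0 (mod 2).
  s_3 = 0 + 0 + 0 + 1 = 1 ≡ 1 (mod 2).
s = (0, 0, 1)^T — this equals column 1 of H (binary 001), so error is at position 1.
Correct: flip bit 1 of r = 0101001 to get c = 1101001.


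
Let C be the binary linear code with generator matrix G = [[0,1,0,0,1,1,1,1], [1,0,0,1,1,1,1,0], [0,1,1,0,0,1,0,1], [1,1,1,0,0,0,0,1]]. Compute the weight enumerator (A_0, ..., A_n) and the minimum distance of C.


Weight distribution: A_0 = 1, A_2 = 2, A_3 = 2, A_4 = 5, A_5 = 4, A_7 = 2. Minimum distance d = 2.

Enumerate all 2^4 = 16 messages m ∈ F_2^4.
For each, compute codeword c = mG in F_2^8, then tally its weight.
  m = 0000 → c = 00000000, weight = 0.
  m = 1000 → c = 01001111, weight = 5.
  m = 0100 → c = 10011110, weight = 5.
  m = 1100 → c = 11010001, weight = 4.
  m = 0010 → c = 01100101, weight = 4.
  m = 1010 → c = 00101010, weight = 3.
  m = 0110 → c = 11111011, weight = 7.
  m = 1110 → c = 10110100, weight = 4.
  m = 0001 → c = 11100001, weight = 4.
  m = 1001 → c = 10101110, weight = 5.
  m = 0101 → c = 01111111, weight = 7.
  m = 1101 → c = 00110000, weight = 2.
  m = 0011 → c = 10000100, weight = 2.
  m = 1011 → c = 11001011, weight = 5.
  m = 0111 → c = 00011010, weight = 3.
  m = 1111 → c = 01010101, weight = 4.
Tally weights:
  weight 0: 1 codewords.
  weight 2: 2 codewords.
  weight 3: 2 codewords.
  weight 4: 5 codewords.
  weight 5: 4 codewords.
  weight 7: 2 codewords.
Minimum distance d = smallest w > 0 with A_w > 0 = 2.
Sanity: Σ A_w = 16 = 2^4 = 16 ✓.


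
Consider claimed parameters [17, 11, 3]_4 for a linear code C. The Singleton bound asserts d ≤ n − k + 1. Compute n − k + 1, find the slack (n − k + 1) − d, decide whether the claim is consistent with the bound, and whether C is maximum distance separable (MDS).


Singleton RHS = n − k + 1 = 7, slack = 4, bound satisfied, not MDS.

Singleton bound: d ≤ n − k + 1.
Here n = 17, k = 11, so n − k + 1 = 7.
Given d = 3, check d ≤ 7: YES.
Slack = (n − k + 1) − d = 4.
The code is NOT MDS (slack = 4 > 0).
Description: the claimed parameters are [17, 11, 3]_4; such a code would be non-MDS.
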